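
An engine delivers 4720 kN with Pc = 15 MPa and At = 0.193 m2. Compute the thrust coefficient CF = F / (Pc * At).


CF = 4720000 / (15e6 * 0.193) = 1.63

1.63


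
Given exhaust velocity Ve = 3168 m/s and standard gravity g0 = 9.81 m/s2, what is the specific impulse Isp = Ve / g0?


Isp = Ve / g0 = 3168 / 9.81 = 322.9 s

322.9 s


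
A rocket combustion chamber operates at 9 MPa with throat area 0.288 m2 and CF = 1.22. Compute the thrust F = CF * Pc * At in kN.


F = 1.22 * 9e6 * 0.288 = 3.1622e+06 N = 3162.2 kN

3162.2 kN


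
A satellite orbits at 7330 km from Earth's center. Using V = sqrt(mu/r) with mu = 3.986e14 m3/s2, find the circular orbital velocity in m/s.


V = sqrt(3.986e14 / 7330000) = 7374 m/s

7374 m/s


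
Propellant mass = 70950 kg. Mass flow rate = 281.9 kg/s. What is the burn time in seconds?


tb = 70950 / 281.9 = 251.7 s

251.7 s


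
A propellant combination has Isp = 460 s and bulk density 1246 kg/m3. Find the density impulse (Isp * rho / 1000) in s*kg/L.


rho*Isp = 460 * 1246 / 1000 = 573 s*kg/L

573 s*kg/L


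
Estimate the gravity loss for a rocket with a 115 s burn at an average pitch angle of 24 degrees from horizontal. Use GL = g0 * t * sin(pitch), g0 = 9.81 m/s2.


GL = 9.81 * 115 * sin(24 deg) = 459 m/s

459 m/s


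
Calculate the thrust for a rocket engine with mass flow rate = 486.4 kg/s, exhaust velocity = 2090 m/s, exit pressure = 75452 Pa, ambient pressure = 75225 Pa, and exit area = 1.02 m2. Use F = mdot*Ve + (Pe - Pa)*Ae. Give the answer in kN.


F = 486.4 * 2090 + (75452 - 75225) * 1.02 = 1.0168e+06 N = 1016.8 kN

1016.8 kN


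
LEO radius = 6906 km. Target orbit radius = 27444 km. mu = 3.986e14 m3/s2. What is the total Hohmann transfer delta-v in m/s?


V1 = sqrt(mu/r1) = 7597.23 m/s
dV1 = V1*(sqrt(2*r2/(r1+r2)) - 1) = 2006.29 m/s
V2 = sqrt(mu/r2) = 3811.05 m/s
dV2 = V2*(1 - sqrt(2*r1/(r1+r2))) = 1394.42 m/s
Total dV = 3401 m/s

3401 m/s


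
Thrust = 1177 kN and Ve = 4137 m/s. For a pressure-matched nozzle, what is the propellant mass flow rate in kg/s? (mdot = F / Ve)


mdot = F / Ve = 1177000 / 4137 = 284.5 kg/s

284.5 kg/s


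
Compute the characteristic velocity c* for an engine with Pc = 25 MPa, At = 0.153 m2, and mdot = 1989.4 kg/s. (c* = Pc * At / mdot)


c* = 25e6 * 0.153 / 1989.4 = 1923 m/s

1923 m/s


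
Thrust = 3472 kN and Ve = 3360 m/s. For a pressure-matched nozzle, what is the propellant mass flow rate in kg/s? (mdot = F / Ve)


mdot = F / Ve = 3472000 / 3360 = 1033.3 kg/s

1033.3 kg/s


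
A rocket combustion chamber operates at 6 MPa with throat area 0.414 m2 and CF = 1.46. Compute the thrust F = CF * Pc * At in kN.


F = 1.46 * 6e6 * 0.414 = 3.6266e+06 N = 3626.6 kN

3626.6 kN


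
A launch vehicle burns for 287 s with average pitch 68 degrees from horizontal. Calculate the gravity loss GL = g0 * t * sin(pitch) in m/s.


GL = 9.81 * 287 * sin(68 deg) = 2610 m/s

2610 m/s


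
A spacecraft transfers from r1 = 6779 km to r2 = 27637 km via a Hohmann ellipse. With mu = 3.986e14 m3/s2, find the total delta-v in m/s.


V1 = sqrt(mu/r1) = 7668.07 m/s
dV1 = V1*(sqrt(2*r2/(r1+r2)) - 1) = 2049.69 m/s
V2 = sqrt(mu/r2) = 3797.72 m/s
dV2 = V2*(1 - sqrt(2*r1/(r1+r2))) = 1414.08 m/s
Total dV = 3464 m/s

3464 m/s


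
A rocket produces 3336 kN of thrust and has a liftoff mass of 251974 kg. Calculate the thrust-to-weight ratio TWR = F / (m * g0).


TWR = 3336000 / (251974 * 9.81) = 1.35

1.35


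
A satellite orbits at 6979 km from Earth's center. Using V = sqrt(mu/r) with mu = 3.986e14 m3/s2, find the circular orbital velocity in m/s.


V = sqrt(3.986e14 / 6979000) = 7557 m/s

7557 m/s


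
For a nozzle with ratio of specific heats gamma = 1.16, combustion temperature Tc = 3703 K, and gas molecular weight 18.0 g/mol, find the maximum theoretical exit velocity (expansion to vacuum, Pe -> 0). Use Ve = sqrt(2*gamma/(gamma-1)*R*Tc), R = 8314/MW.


R = 8314 / 18.0 = 461.89 J/(kg.K)
Ve = sqrt(2 * 1.16 / (1.16 - 1) * 461.89 * 3703) = 4980 m/s

4980 m/s


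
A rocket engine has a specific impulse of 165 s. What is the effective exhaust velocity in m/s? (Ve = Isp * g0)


Ve = Isp * g0 = 165 * 9.81 = 1618.7 m/s

1618.7 m/s


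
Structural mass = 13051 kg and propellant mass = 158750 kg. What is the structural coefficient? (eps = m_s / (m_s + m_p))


eps = 13051 / (13051 + 158750) = 0.076

0.076


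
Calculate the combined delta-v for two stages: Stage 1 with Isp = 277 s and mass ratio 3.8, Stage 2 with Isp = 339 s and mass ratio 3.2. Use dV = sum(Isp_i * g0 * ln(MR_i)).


dV1 = 277 * 9.81 * ln(3.8) = 3627.7 m/s
dV2 = 339 * 9.81 * ln(3.2) = 3868.2 m/s
Total dV = 3627.7 + 3868.2 = 7495.9 m/s ~ 7496 m/s

7496 m/s


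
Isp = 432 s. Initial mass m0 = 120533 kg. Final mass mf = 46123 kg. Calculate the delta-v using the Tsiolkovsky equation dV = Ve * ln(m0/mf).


Ve = 432 * 9.81 = 4237.92 m/s
dV = 4237.92 * ln(120533/46123) = 4071 m/s

4071 m/s


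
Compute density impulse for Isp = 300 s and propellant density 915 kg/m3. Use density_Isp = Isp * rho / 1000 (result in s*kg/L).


rho*Isp = 300 * 915 / 1000 = 274 s*kg/L

274 s*kg/L


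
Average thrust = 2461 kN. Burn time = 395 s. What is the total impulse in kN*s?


It = 2461 * 395 = 972095 kN*s

972095 kN*s


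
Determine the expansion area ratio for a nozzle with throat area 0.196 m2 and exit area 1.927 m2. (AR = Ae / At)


AR = 1.927 / 0.196 = 9.8

9.8


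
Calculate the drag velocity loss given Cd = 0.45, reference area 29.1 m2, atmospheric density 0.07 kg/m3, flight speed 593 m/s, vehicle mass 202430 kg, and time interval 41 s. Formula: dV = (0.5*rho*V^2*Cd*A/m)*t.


D = 0.5 * 0.07 * 593^2 * 0.45 * 29.1 = 161169.53 N
a = 161169.53 / 202430 = 0.7962 m/s2
dV = 0.7962 * 41 = 32.6 m/s

32.6 m/s


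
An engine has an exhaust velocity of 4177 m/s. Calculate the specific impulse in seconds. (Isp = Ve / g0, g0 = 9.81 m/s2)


Isp = Ve / g0 = 4177 / 9.81 = 425.8 s

425.8 s


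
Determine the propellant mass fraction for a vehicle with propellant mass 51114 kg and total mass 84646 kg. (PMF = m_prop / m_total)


PMF = 51114 / 84646 = 0.604

0.604


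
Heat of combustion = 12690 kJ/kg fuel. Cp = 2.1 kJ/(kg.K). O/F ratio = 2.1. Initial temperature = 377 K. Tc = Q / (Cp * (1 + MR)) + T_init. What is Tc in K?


Tc = 12690 / (2.1 * (1 + 2.1)) + 377 = 2326 K

2326 K


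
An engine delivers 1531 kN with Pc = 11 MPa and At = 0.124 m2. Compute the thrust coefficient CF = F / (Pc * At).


CF = 1531000 / (11e6 * 0.124) = 1.12

1.12


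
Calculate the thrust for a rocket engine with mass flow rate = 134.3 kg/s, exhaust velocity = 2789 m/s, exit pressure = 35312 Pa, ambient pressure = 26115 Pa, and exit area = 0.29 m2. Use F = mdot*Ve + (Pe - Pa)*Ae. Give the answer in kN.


F = 134.3 * 2789 + (35312 - 26115) * 0.29 = 377230.0 N = 377.2 kN

377.2 kN


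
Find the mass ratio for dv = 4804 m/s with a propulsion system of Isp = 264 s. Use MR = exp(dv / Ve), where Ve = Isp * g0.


Ve = 264 * 9.81 = 2589.84 m/s
MR = exp(4804 / 2589.84) = 6.391

6.391


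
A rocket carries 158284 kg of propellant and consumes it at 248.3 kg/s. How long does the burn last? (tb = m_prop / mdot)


tb = 158284 / 248.3 = 637.5 s

637.5 s


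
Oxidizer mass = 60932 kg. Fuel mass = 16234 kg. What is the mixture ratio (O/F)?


MR = 60932 / 16234 = 3.75

3.75


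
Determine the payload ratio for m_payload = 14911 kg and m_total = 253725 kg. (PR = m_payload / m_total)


PR = 14911 / 253725 = 0.0588

0.0588


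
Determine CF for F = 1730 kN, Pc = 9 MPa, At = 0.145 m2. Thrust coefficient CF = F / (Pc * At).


CF = 1730000 / (9e6 * 0.145) = 1.33

1.33


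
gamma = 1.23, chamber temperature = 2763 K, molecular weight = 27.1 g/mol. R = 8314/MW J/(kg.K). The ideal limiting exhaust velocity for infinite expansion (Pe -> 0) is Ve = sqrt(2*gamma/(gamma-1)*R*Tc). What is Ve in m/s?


R = 8314 / 27.1 = 306.79 J/(kg.K)
Ve = sqrt(2 * 1.23 / (1.23 - 1) * 306.79 * 2763) = 3011 m/s

3011 m/s


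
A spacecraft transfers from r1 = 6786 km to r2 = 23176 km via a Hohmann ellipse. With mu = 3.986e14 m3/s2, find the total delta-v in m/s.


V1 = sqrt(mu/r1) = 7664.11 m/s
dV1 = V1*(sqrt(2*r2/(r1+r2)) - 1) = 1868.47 m/s
V2 = sqrt(mu/r2) = 4147.15 m/s
dV2 = V2*(1 - sqrt(2*r1/(r1+r2))) = 1355.98 m/s
Total dV = 3224 m/s

3224 m/s


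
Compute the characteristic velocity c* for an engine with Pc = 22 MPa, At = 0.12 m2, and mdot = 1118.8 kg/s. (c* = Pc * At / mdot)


c* = 22e6 * 0.12 / 1118.8 = 2360 m/s

2360 m/s


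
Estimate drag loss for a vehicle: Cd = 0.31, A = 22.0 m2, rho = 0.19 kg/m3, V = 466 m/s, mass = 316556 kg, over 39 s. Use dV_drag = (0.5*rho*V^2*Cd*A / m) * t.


D = 0.5 * 0.19 * 466^2 * 0.31 * 22.0 = 140695.37 N
a = 140695.37 / 316556 = 0.4445 m/s2
dV = 0.4445 * 39 = 17.3 m/s

17.3 m/s


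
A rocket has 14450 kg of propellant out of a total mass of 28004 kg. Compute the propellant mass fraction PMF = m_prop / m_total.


PMF = 14450 / 28004 = 0.516

0.516


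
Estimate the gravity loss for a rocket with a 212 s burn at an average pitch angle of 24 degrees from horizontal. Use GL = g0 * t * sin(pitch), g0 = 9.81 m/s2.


GL = 9.81 * 212 * sin(24 deg) = 846 m/s

846 m/s


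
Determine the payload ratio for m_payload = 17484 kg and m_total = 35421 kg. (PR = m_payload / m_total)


PR = 17484 / 35421 = 0.4936

0.4936


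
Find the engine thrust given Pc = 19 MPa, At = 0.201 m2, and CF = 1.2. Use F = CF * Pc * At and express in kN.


F = 1.2 * 19e6 * 0.201 = 4.5828e+06 N = 4582.8 kN

4582.8 kN


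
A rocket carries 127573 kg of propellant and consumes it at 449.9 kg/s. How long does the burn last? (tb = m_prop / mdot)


tb = 127573 / 449.9 = 283.6 s

283.6 s


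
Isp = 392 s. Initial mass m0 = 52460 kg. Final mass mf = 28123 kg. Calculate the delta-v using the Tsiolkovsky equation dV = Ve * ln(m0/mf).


Ve = 392 * 9.81 = 3845.52 m/s
dV = 3845.52 * ln(52460/28123) = 2398 m/s

2398 m/s


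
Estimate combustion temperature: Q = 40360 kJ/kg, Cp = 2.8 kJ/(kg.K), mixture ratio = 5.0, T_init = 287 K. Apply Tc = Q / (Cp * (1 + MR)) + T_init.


Tc = 40360 / (2.8 * (1 + 5.0)) + 287 = 2689 K

2689 K


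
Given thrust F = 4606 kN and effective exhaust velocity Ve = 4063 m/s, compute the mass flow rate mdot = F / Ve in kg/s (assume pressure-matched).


mdot = F / Ve = 4606000 / 4063 = 1133.6 kg/s

1133.6 kg/s


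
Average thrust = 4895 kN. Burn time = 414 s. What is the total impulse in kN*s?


It = 4895 * 414 = 2026530 kN*s

2026530 kN*s


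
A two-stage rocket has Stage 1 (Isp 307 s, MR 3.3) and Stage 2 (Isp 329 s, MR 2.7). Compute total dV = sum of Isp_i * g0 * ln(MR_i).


dV1 = 307 * 9.81 * ln(3.3) = 3595.7 m/s
dV2 = 329 * 9.81 * ln(2.7) = 3205.7 m/s
Total dV = 3595.7 + 3205.7 = 6801.4 m/s ~ 6801 m/s

6801 m/s


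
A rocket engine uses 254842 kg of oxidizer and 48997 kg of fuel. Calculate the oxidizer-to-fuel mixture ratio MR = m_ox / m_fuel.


MR = 254842 / 48997 = 5.2

5.2


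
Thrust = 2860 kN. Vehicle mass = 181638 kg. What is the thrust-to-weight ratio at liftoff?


TWR = 2860000 / (181638 * 9.81) = 1.61

1.61


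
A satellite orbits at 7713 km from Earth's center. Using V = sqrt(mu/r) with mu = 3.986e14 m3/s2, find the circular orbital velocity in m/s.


V = sqrt(3.986e14 / 7713000) = 7189 m/s

7189 m/s


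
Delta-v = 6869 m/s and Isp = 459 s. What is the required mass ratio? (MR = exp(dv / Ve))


Ve = 459 * 9.81 = 4502.79 m/s
MR = exp(6869 / 4502.79) = 4.597

4.597


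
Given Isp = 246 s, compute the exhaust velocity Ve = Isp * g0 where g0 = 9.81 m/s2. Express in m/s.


Ve = Isp * g0 = 246 * 9.81 = 2413.3 m/s

2413.3 m/s


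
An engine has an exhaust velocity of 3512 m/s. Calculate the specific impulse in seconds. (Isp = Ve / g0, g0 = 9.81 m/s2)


Isp = Ve / g0 = 3512 / 9.81 = 358.0 s

358.0 s


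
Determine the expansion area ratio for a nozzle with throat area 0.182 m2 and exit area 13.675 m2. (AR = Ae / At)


AR = 13.675 / 0.182 = 75.1

75.1


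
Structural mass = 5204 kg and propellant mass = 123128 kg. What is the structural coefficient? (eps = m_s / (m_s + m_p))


eps = 5204 / (5204 + 123128) = 0.0406

0.0406


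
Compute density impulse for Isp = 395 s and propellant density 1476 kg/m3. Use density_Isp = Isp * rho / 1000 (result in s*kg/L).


rho*Isp = 395 * 1476 / 1000 = 583 s*kg/L

583 s*kg/L


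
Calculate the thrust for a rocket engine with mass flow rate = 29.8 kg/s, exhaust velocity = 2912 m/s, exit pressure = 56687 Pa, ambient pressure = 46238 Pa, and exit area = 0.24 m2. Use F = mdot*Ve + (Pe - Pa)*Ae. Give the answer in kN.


F = 29.8 * 2912 + (56687 - 46238) * 0.24 = 89285.0 N = 89.3 kN

89.3 kN


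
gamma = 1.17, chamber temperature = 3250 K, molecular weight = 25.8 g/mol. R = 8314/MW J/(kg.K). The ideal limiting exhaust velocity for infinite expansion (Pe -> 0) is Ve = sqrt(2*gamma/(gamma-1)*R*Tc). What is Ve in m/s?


R = 8314 / 25.8 = 322.25 J/(kg.K)
Ve = sqrt(2 * 1.17 / (1.17 - 1) * 322.25 * 3250) = 3797 m/s

3797 m/s


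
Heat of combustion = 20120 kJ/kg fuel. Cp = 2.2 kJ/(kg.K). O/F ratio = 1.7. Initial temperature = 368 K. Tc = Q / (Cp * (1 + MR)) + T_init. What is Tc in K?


Tc = 20120 / (2.2 * (1 + 1.7)) + 368 = 3755 K

3755 K


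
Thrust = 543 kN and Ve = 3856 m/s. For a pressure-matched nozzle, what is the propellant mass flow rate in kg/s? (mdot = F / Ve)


mdot = F / Ve = 543000 / 3856 = 140.8 kg/s

140.8 kg/s


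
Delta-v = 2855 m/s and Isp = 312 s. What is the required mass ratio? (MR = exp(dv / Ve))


Ve = 312 * 9.81 = 3060.72 m/s
MR = exp(2855 / 3060.72) = 2.542

2.542


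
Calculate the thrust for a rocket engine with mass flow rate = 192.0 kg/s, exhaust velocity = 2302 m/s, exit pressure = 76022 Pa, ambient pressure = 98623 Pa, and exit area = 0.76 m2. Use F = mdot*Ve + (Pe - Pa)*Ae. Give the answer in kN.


F = 192.0 * 2302 + (76022 - 98623) * 0.76 = 424807.0 N = 424.8 kN

424.8 kN


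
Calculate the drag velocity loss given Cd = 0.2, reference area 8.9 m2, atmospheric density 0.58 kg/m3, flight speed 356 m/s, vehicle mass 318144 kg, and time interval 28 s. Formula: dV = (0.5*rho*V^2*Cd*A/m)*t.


D = 0.5 * 0.58 * 356^2 * 0.2 * 8.9 = 65421.12 N
a = 65421.12 / 318144 = 0.2056 m/s2
dV = 0.2056 * 28 = 5.8 m/s

5.8 m/s


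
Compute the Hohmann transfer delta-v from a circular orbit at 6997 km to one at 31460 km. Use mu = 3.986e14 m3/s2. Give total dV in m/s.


V1 = sqrt(mu/r1) = 7547.67 m/s
dV1 = V1*(sqrt(2*r2/(r1+r2)) - 1) = 2106.6 m/s
V2 = sqrt(mu/r2) = 3559.5 m/s
dV2 = V2*(1 - sqrt(2*r1/(r1+r2))) = 1412.3 m/s
Total dV = 3519 m/s

3519 m/s


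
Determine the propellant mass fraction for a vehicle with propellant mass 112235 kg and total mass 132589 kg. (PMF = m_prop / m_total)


PMF = 112235 / 132589 = 0.846

0.846


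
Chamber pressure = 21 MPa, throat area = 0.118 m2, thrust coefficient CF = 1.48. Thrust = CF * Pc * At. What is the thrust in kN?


F = 1.48 * 21e6 * 0.118 = 3.6674e+06 N = 3667.4 kN

3667.4 kN


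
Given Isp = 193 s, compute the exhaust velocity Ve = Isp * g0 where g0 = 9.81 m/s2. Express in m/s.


Ve = Isp * g0 = 193 * 9.81 = 1893.3 m/s

1893.3 m/s


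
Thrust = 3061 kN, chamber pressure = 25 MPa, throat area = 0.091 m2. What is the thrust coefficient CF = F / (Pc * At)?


CF = 3061000 / (25e6 * 0.091) = 1.35

1.35


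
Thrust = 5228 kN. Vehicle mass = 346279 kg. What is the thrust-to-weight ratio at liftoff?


TWR = 5228000 / (346279 * 9.81) = 1.54

1.54


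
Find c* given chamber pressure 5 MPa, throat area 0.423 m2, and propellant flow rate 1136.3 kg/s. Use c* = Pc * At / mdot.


c* = 5e6 * 0.423 / 1136.3 = 1861 m/s

1861 m/s


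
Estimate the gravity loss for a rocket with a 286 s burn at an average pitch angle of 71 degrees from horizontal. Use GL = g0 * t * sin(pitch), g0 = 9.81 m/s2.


GL = 9.81 * 286 * sin(71 deg) = 2653 m/s

2653 m/s


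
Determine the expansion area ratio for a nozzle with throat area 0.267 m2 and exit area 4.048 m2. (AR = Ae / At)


AR = 4.048 / 0.267 = 15.2

15.2


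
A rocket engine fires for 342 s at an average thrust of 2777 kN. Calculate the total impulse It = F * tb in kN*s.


It = 2777 * 342 = 949734 kN*s

949734 kN*s


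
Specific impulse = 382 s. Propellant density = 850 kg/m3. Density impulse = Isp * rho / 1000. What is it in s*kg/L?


rho*Isp = 382 * 850 / 1000 = 325 s*kg/L

325 s*kg/L


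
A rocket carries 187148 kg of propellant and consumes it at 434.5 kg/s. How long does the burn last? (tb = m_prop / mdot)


tb = 187148 / 434.5 = 430.7 s

430.7 s


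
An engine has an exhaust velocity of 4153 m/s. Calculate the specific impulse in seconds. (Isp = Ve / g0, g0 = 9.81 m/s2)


Isp = Ve / g0 = 4153 / 9.81 = 423.3 s

423.3 s


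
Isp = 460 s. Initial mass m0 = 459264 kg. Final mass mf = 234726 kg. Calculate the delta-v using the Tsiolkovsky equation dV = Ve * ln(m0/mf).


Ve = 460 * 9.81 = 4512.6 m/s
dV = 4512.6 * ln(459264/234726) = 3029 m/s

3029 m/s


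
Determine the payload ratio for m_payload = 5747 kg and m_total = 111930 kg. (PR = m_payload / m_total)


PR = 5747 / 111930 = 0.0513

0.0513


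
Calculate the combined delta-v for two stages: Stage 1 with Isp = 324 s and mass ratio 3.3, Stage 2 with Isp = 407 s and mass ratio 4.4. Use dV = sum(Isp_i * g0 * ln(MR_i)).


dV1 = 324 * 9.81 * ln(3.3) = 3794.8 m/s
dV2 = 407 * 9.81 * ln(4.4) = 5915.6 m/s
Total dV = 3794.8 + 5915.6 = 9710.4 m/s ~ 9710 m/s

9710 m/s


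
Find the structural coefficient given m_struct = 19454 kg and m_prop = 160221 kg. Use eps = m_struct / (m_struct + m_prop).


eps = 19454 / (19454 + 160221) = 0.1083

0.1083


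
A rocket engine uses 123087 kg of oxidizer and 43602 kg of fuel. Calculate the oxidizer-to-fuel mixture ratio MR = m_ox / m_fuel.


MR = 123087 / 43602 = 2.82

2.82


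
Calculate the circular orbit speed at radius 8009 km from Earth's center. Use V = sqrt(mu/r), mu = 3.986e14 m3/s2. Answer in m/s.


V = sqrt(3.986e14 / 8009000) = 7055 m/s

7055 m/s


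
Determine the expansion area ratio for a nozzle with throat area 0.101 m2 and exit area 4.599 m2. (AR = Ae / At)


AR = 4.599 / 0.101 = 45.5

45.5


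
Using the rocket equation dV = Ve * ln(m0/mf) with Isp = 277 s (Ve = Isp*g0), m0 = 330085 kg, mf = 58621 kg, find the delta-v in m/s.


Ve = 277 * 9.81 = 2717.37 m/s
dV = 2717.37 * ln(330085/58621) = 4696 m/s

4696 m/s


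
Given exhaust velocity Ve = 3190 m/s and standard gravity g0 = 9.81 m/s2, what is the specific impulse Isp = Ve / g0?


Isp = Ve / g0 = 3190 / 9.81 = 325.2 s

325.2 s


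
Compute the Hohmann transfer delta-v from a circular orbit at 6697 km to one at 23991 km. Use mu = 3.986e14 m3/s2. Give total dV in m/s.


V1 = sqrt(mu/r1) = 7714.87 m/s
dV1 = V1*(sqrt(2*r2/(r1+r2)) - 1) = 1931.93 m/s
V2 = sqrt(mu/r2) = 4076.1 m/s
dV2 = V2*(1 - sqrt(2*r1/(r1+r2))) = 1383.23 m/s
Total dV = 3315 m/s

3315 m/s


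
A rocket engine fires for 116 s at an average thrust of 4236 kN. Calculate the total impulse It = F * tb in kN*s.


It = 4236 * 116 = 491376 kN*s

491376 kN*s


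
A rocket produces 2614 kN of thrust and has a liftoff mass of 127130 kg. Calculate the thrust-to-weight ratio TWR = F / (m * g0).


TWR = 2614000 / (127130 * 9.81) = 2.1

2.1


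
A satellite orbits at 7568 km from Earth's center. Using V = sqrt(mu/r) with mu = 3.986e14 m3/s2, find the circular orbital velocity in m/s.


V = sqrt(3.986e14 / 7568000) = 7257 m/s

7257 m/s


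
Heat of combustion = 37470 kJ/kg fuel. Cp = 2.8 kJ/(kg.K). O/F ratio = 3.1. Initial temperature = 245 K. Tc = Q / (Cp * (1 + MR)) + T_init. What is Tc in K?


Tc = 37470 / (2.8 * (1 + 3.1)) + 245 = 3509 K

3509 K


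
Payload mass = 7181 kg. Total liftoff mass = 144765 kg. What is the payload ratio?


PR = 7181 / 144765 = 0.0496

0.0496


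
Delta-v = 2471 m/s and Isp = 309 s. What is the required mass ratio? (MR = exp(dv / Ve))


Ve = 309 * 9.81 = 3031.29 m/s
MR = exp(2471 / 3031.29) = 2.26

2.26


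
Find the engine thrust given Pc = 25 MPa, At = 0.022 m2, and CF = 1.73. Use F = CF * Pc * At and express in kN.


F = 1.73 * 25e6 * 0.022 = 951500.0 N = 951.5 kN

951.5 kN


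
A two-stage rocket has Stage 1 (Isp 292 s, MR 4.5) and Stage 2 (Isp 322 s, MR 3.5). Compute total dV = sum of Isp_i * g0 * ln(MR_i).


dV1 = 292 * 9.81 * ln(4.5) = 4308.5 m/s
dV2 = 322 * 9.81 * ln(3.5) = 3957.3 m/s
Total dV = 4308.5 + 3957.3 = 8265.8 m/s ~ 8266 m/s

8266 m/s


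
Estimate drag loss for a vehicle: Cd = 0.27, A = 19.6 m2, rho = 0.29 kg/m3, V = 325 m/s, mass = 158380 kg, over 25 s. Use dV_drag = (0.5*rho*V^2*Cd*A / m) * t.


D = 0.5 * 0.29 * 325^2 * 0.27 * 19.6 = 81050.29 N
a = 81050.29 / 158380 = 0.5117 m/s2
dV = 0.5117 * 25 = 12.8 m/s

12.8 m/s


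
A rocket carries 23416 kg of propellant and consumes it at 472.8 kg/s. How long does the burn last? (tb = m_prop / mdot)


tb = 23416 / 472.8 = 49.5 s

49.5 s


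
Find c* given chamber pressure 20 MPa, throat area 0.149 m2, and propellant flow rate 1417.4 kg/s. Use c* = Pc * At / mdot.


c* = 20e6 * 0.149 / 1417.4 = 2102 m/s

2102 m/s


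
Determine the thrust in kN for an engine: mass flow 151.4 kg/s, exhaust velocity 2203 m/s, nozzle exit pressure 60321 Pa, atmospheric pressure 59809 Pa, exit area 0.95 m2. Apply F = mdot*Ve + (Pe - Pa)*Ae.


F = 151.4 * 2203 + (60321 - 59809) * 0.95 = 334021.0 N = 334.0 kN

334.0 kN


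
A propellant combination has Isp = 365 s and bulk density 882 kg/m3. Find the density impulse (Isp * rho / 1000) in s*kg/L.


rho*Isp = 365 * 882 / 1000 = 322 s*kg/L

322 s*kg/L


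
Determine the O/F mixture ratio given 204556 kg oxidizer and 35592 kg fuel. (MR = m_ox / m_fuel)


MR = 204556 / 35592 = 5.75

5.75


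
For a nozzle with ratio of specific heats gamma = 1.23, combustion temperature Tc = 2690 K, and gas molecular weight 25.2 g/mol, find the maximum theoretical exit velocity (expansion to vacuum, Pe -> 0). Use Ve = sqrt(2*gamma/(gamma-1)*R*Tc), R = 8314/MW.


R = 8314 / 25.2 = 329.92 J/(kg.K)
Ve = sqrt(2 * 1.23 / (1.23 - 1) * 329.92 * 2690) = 3081 m/s

3081 m/s


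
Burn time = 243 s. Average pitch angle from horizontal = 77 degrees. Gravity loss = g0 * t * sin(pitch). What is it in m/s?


GL = 9.81 * 243 * sin(77 deg) = 2323 m/s

2323 m/s


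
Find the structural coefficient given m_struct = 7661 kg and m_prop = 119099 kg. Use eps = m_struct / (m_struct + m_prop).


eps = 7661 / (7661 + 119099) = 0.0604

0.0604


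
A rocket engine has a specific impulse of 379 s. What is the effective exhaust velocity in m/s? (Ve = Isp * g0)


Ve = Isp * g0 = 379 * 9.81 = 3718.0 m/s

3718.0 m/s


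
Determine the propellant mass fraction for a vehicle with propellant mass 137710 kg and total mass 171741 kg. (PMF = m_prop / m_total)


PMF = 137710 / 171741 = 0.802

0.802


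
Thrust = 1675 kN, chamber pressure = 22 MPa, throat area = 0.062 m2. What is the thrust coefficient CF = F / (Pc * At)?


CF = 1675000 / (22e6 * 0.062) = 1.23

1.23


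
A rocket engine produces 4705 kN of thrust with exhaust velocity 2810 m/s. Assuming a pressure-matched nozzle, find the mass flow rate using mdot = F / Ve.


mdot = F / Ve = 4705000 / 2810 = 1674.4 kg/s

1674.4 kg/s


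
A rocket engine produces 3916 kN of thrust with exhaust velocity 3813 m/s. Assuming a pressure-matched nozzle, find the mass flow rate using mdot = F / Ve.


mdot = F / Ve = 3916000 / 3813 = 1027.0 kg/s

1027.0 kg/s


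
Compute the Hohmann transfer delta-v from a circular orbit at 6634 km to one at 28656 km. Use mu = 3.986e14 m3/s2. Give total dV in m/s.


V1 = sqrt(mu/r1) = 7751.41 m/s
dV1 = V1*(sqrt(2*r2/(r1+r2)) - 1) = 2126.79 m/s
V2 = sqrt(mu/r2) = 3729.59 m/s
dV2 = V2*(1 - sqrt(2*r1/(r1+r2))) = 1442.74 m/s
Total dV = 3570 m/s

3570 m/s


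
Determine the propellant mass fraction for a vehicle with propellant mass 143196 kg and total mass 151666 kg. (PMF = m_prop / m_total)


PMF = 143196 / 151666 = 0.944

0.944


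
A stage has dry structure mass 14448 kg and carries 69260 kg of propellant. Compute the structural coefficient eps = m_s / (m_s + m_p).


eps = 14448 / (14448 + 69260) = 0.1726

0.1726


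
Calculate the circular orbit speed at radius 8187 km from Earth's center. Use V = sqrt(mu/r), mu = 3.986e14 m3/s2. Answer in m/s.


V = sqrt(3.986e14 / 8187000) = 6978 m/s

6978 m/s


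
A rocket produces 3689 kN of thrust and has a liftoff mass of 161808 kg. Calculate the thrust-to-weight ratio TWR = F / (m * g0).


TWR = 3689000 / (161808 * 9.81) = 2.32

2.32


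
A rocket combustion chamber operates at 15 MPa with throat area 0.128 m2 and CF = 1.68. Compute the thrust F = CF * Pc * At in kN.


F = 1.68 * 15e6 * 0.128 = 3.2256e+06 N = 3225.6 kN

3225.6 kN


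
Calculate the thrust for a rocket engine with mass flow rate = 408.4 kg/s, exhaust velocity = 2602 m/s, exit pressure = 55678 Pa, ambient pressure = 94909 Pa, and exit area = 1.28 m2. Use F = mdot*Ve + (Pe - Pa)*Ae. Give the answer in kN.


F = 408.4 * 2602 + (55678 - 94909) * 1.28 = 1.0124e+06 N = 1012.4 kN

1012.4 kN


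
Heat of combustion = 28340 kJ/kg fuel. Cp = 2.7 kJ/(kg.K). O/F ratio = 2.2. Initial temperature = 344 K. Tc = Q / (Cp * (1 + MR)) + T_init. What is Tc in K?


Tc = 28340 / (2.7 * (1 + 2.2)) + 344 = 3624 K

3624 K


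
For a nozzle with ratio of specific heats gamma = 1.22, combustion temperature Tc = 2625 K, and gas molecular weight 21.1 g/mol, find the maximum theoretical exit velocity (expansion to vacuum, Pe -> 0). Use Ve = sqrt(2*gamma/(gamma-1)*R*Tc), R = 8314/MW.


R = 8314 / 21.1 = 394.03 J/(kg.K)
Ve = sqrt(2 * 1.22 / (1.22 - 1) * 394.03 * 2625) = 3387 m/s

3387 m/s


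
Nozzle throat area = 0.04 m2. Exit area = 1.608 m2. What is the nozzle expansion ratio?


AR = 1.608 / 0.04 = 40.2

40.2


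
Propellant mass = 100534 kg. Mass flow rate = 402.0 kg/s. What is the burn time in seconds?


tb = 100534 / 402.0 = 250.1 s

250.1 s


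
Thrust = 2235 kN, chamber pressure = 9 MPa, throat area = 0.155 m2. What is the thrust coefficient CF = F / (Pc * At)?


CF = 2235000 / (9e6 * 0.155) = 1.6

1.6


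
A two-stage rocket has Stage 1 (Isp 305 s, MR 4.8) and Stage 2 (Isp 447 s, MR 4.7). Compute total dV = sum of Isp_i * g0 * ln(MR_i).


dV1 = 305 * 9.81 * ln(4.8) = 4693.4 m/s
dV2 = 447 * 9.81 * ln(4.7) = 6786.2 m/s
Total dV = 4693.4 + 6786.2 = 11479.6 m/s ~ 11480 m/s

11480 m/s


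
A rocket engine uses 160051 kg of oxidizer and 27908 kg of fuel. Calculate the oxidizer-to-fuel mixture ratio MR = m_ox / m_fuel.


MR = 160051 / 27908 = 5.73

5.73


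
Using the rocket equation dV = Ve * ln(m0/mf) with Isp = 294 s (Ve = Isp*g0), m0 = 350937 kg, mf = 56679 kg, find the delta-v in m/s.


Ve = 294 * 9.81 = 2884.14 m/s
dV = 2884.14 * ln(350937/56679) = 5258 m/s

5258 m/s


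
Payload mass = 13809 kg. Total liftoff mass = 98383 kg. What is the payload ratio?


PR = 13809 / 98383 = 0.1404

0.1404


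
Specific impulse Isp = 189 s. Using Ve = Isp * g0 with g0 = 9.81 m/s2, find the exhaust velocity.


Ve = Isp * g0 = 189 * 9.81 = 1854.1 m/s

1854.1 m/s


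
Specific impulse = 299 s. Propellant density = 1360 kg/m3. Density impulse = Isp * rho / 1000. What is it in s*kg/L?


rho*Isp = 299 * 1360 / 1000 = 407 s*kg/L

407 s*kg/L


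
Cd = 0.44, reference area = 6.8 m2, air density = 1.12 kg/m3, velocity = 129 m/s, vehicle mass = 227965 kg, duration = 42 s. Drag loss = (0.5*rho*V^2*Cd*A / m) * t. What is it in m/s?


D = 0.5 * 1.12 * 129^2 * 0.44 * 6.8 = 27882.33 N
a = 27882.33 / 227965 = 0.1223 m/s2
dV = 0.1223 * 42 = 5.1 m/s

5.1 m/s


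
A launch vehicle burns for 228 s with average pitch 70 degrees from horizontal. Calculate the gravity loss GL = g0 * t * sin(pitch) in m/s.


GL = 9.81 * 228 * sin(70 deg) = 2102 m/s

2102 m/s


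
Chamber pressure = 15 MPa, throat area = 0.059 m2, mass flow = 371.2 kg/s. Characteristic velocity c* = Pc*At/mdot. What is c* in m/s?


c* = 15e6 * 0.059 / 371.2 = 2384 m/s

2384 m/s


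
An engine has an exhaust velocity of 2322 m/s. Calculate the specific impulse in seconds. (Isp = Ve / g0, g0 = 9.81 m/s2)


Isp = Ve / g0 = 2322 / 9.81 = 236.7 s

236.7 s


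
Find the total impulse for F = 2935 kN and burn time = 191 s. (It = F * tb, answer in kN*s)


It = 2935 * 191 = 560585 kN*s

560585 kN*s


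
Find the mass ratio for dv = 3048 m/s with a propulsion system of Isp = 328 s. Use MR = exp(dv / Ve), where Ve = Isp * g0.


Ve = 328 * 9.81 = 3217.68 m/s
MR = exp(3048 / 3217.68) = 2.579

2.579


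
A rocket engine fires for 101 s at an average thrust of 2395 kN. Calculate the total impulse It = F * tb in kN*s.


It = 2395 * 101 = 241895 kN*s

241895 kN*s


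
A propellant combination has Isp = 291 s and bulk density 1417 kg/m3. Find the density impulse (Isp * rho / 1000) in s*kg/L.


rho*Isp = 291 * 1417 / 1000 = 412 s*kg/L

412 s*kg/L


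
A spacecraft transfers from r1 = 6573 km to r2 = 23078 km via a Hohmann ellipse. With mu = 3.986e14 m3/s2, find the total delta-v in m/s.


V1 = sqrt(mu/r1) = 7787.3 m/s
dV1 = V1*(sqrt(2*r2/(r1+r2)) - 1) = 1928.56 m/s
V2 = sqrt(mu/r2) = 4155.94 m/s
dV2 = V2*(1 - sqrt(2*r1/(r1+r2))) = 1388.7 m/s
Total dV = 3317 m/s

3317 m/s


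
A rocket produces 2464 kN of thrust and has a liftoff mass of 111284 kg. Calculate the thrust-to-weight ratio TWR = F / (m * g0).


TWR = 2464000 / (111284 * 9.81) = 2.26

2.26


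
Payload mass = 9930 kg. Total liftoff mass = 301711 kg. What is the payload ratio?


PR = 9930 / 301711 = 0.0329

0.0329


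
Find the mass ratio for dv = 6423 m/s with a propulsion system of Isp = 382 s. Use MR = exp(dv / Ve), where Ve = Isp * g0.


Ve = 382 * 9.81 = 3747.42 m/s
MR = exp(6423 / 3747.42) = 5.551

5.551


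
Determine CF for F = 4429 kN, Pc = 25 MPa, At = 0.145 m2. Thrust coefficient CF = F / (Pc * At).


CF = 4429000 / (25e6 * 0.145) = 1.22

1.22


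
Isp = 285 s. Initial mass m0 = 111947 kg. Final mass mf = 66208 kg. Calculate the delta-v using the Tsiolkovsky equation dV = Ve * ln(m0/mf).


Ve = 285 * 9.81 = 2795.85 m/s
dV = 2795.85 * ln(111947/66208) = 1468 m/s

1468 m/s


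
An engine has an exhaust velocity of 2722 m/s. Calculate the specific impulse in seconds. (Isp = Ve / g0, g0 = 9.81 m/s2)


Isp = Ve / g0 = 2722 / 9.81 = 277.5 s

277.5 s


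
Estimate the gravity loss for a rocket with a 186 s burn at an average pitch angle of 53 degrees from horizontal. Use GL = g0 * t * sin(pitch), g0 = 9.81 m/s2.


GL = 9.81 * 186 * sin(53 deg) = 1457 m/s

1457 m/s


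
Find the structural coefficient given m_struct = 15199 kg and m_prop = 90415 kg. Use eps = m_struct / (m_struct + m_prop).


eps = 15199 / (15199 + 90415) = 0.1439

0.1439


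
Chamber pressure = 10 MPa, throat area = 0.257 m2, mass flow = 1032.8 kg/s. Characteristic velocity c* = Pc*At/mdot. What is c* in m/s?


c* = 10e6 * 0.257 / 1032.8 = 2488 m/s

2488 m/s


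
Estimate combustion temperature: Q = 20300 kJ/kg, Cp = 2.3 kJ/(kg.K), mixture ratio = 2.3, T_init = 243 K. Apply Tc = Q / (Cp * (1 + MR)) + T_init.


Tc = 20300 / (2.3 * (1 + 2.3)) + 243 = 2918 K

2918 K


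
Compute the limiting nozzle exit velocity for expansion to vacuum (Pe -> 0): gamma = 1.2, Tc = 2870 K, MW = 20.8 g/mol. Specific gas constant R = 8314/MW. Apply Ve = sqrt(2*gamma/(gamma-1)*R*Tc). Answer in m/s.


R = 8314 / 20.8 = 399.71 J/(kg.K)
Ve = sqrt(2 * 1.2 / (1.2 - 1) * 399.71 * 2870) = 3710 m/s

3710 m/s


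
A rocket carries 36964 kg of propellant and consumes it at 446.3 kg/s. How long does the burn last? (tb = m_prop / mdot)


tb = 36964 / 446.3 = 82.8 s

82.8 s


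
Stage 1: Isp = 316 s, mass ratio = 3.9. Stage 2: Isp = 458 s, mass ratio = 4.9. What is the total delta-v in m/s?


dV1 = 316 * 9.81 * ln(3.9) = 4219.0 m/s
dV2 = 458 * 9.81 * ln(4.9) = 7140.4 m/s
Total dV = 4219.0 + 7140.4 = 11359.4 m/s ~ 11359 m/s

11359 m/s


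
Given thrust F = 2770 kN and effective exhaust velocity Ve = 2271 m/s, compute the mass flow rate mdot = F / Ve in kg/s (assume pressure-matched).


mdot = F / Ve = 2770000 / 2271 = 1219.7 kg/s

1219.7 kg/s


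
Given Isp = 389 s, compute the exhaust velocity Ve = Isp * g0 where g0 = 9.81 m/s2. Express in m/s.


Ve = Isp * g0 = 389 * 9.81 = 3816.1 m/s

3816.1 m/s


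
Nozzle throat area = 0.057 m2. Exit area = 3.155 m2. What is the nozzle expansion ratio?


AR = 3.155 / 0.057 = 55.4

55.4


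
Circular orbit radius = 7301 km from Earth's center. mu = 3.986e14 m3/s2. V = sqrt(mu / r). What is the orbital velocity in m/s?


V = sqrt(3.986e14 / 7301000) = 7389 m/s

7389 m/s


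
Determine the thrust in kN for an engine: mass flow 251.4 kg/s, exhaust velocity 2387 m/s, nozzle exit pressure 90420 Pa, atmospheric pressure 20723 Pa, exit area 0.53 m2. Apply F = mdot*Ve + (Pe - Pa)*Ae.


F = 251.4 * 2387 + (90420 - 20723) * 0.53 = 637031.0 N = 637.0 kN

637.0 kN


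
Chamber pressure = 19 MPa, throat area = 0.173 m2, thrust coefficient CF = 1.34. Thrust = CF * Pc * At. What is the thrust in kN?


F = 1.34 * 19e6 * 0.173 = 4.4046e+06 N = 4404.6 kN

4404.6 kN


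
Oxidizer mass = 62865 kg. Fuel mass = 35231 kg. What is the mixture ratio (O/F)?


MR = 62865 / 35231 = 1.78

1.78


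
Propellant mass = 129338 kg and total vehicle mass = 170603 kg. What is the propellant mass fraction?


PMF = 129338 / 170603 = 0.758

0.758


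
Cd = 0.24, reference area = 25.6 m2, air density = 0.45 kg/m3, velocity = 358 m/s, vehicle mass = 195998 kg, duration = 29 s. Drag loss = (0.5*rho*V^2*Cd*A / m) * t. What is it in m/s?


D = 0.5 * 0.45 * 358^2 * 0.24 * 25.6 = 177173.91 N
a = 177173.91 / 195998 = 0.904 m/s2
dV = 0.904 * 29 = 26.2 m/s

26.2 m/s


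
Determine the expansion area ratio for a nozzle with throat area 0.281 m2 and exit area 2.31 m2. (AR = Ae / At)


AR = 2.31 / 0.281 = 8.2

8.2


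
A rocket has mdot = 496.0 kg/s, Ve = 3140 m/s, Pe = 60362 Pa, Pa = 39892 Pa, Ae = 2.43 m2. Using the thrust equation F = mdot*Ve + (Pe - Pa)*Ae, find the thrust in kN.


F = 496.0 * 3140 + (60362 - 39892) * 2.43 = 1.6072e+06 N = 1607.2 kN

1607.2 kN


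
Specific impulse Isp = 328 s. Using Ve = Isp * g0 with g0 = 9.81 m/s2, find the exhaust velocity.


Ve = Isp * g0 = 328 * 9.81 = 3217.7 m/s

3217.7 m/s


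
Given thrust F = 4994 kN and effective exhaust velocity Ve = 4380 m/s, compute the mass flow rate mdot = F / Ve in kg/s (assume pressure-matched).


mdot = F / Ve = 4994000 / 4380 = 1140.2 kg/s

1140.2 kg/s


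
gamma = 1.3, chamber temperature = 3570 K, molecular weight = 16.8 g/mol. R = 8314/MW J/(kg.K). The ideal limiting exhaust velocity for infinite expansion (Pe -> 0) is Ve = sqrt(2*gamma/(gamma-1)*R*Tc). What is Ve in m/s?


R = 8314 / 16.8 = 494.88 J/(kg.K)
Ve = sqrt(2 * 1.3 / (1.3 - 1) * 494.88 * 3570) = 3913 m/s

3913 m/s


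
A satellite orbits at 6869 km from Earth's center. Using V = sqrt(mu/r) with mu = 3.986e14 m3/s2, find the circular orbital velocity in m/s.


V = sqrt(3.986e14 / 6869000) = 7618 m/s

7618 m/s


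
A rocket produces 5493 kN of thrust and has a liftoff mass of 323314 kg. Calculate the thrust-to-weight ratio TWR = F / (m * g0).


TWR = 5493000 / (323314 * 9.81) = 1.73

1.73


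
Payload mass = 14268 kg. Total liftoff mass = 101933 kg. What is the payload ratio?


PR = 14268 / 101933 = 0.14

0.14


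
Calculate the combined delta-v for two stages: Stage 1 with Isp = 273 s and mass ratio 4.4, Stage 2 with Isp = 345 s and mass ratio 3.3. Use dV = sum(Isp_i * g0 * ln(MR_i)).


dV1 = 273 * 9.81 * ln(4.4) = 3967.9 m/s
dV2 = 345 * 9.81 * ln(3.3) = 4040.8 m/s
Total dV = 3967.9 + 4040.8 = 8008.7 m/s ~ 8009 m/s

8009 m/s


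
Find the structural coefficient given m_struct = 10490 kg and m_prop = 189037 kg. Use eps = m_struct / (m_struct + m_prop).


eps = 10490 / (10490 + 189037) = 0.0526

0.0526


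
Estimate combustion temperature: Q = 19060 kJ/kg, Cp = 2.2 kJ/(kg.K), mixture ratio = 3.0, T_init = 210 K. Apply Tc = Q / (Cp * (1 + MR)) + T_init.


Tc = 19060 / (2.2 * (1 + 3.0)) + 210 = 2376 K

2376 K


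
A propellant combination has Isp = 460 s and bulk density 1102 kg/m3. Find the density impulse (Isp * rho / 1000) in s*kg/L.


rho*Isp = 460 * 1102 / 1000 = 507 s*kg/L

507 s*kg/L


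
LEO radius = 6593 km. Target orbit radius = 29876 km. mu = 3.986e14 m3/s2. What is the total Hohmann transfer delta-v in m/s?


V1 = sqrt(mu/r1) = 7775.48 m/s
dV1 = V1*(sqrt(2*r2/(r1+r2)) - 1) = 2177.23 m/s
V2 = sqrt(mu/r2) = 3652.64 m/s
dV2 = V2*(1 - sqrt(2*r1/(r1+r2))) = 1456.29 m/s
Total dV = 3634 m/s

3634 m/s


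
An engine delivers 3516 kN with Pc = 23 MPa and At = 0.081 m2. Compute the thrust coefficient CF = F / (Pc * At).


CF = 3516000 / (23e6 * 0.081) = 1.89

1.89


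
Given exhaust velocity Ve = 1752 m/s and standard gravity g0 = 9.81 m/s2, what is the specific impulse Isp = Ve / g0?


Isp = Ve / g0 = 1752 / 9.81 = 178.6 s

178.6 s


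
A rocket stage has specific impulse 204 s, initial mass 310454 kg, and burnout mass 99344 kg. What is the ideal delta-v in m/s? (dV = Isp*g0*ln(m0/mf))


Ve = 204 * 9.81 = 2001.24 m/s
dV = 2001.24 * ln(310454/99344) = 2280 m/s

2280 m/s


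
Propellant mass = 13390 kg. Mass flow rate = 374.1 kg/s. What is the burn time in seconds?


tb = 13390 / 374.1 = 35.8 s

35.8 s


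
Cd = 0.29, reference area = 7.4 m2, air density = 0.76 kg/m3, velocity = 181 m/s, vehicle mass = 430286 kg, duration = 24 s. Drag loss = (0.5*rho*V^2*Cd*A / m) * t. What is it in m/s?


D = 0.5 * 0.76 * 181^2 * 0.29 * 7.4 = 26715.94 N
a = 26715.94 / 430286 = 0.0621 m/s2
dV = 0.0621 * 24 = 1.5 m/s

1.5 m/s


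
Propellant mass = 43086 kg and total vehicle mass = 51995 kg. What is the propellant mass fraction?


PMF = 43086 / 51995 = 0.829

0.829


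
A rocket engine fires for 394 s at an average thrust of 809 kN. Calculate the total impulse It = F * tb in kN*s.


It = 809 * 394 = 318746 kN*s

318746 kN*s


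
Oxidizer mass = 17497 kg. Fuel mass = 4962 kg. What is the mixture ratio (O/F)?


MR = 17497 / 4962 = 3.53

3.53


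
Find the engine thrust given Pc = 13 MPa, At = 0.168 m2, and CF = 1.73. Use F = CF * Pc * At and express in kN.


F = 1.73 * 13e6 * 0.168 = 3.7783e+06 N = 3778.3 kN

3778.3 kN


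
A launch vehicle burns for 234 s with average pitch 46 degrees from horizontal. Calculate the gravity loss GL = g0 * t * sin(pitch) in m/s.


GL = 9.81 * 234 * sin(46 deg) = 1651 m/s

1651 m/s


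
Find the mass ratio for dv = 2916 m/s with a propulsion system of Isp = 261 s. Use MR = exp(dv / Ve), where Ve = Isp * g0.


Ve = 261 * 9.81 = 2560.41 m/s
MR = exp(2916 / 2560.41) = 3.123

3.123


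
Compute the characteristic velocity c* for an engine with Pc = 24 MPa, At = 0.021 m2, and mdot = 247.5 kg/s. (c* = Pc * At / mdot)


c* = 24e6 * 0.021 / 247.5 = 2036 m/s

2036 m/s


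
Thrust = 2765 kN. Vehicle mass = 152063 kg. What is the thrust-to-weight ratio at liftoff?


TWR = 2765000 / (152063 * 9.81) = 1.85

1.85


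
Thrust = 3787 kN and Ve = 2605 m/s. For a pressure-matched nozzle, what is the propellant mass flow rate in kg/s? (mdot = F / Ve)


mdot = F / Ve = 3787000 / 2605 = 1453.7 kg/s

1453.7 kg/s


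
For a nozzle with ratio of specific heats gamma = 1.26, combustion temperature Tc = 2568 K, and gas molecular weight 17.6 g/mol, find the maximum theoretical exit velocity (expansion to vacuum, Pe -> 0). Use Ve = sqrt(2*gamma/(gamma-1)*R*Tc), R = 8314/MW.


R = 8314 / 17.6 = 472.39 J/(kg.K)
Ve = sqrt(2 * 1.26 / (1.26 - 1) * 472.39 * 2568) = 3429 m/s

3429 m/s
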